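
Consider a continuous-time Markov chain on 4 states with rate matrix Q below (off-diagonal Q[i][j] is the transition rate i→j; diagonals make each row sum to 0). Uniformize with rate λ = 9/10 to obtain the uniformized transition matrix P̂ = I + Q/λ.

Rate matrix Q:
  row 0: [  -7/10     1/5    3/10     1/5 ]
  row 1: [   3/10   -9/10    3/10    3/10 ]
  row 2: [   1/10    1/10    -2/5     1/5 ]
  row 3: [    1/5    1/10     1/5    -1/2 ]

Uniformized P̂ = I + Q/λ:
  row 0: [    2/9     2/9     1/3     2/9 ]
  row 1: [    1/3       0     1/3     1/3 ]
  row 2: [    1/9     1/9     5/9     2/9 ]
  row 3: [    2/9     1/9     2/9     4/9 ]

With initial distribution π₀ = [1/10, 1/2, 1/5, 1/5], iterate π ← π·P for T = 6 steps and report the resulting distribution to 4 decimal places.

π = [0.1927, 0.1193, 0.3853, 0.3028]

t=0: π = [0.1000, 0.5000, 0.2000, 0.2000]
t=1: π = [0.2556, 0.0667, 0.3556, 0.3222]
t=2: π = [0.1901, 0.1321, 0.3765, 0.3012]
t=3: π = [0.1951, 0.1176, 0.3835, 0.3038]
t=4: π = [0.1927, 0.1197, 0.3848, 0.3028]
t=5: π = [0.1928, 0.1192, 0.3852, 0.3028]
t=6: π = [0.1927, 0.1193, 0.3853, 0.3028]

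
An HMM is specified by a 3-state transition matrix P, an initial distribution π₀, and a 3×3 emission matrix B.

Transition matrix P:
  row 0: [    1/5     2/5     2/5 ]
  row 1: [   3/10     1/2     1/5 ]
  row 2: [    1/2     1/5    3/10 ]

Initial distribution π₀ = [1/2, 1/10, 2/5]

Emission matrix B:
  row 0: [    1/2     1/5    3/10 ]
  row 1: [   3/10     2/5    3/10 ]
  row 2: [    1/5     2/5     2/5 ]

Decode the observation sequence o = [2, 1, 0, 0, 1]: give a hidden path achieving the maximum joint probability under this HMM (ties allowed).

t=0: δ = [1.500e-01, 3.000e-02, 1.600e-01]  (obs o_0=2)
t=1: δ = [1.600e-02, 2.400e-02, 2.400e-02]  ψ = [2, 0, 0]  (obs o_1=1)
t=2: δ = [6.000e-03, 3.600e-03, 1.440e-03]  ψ = [2, 1, 2]  (obs o_2=0)
t=3: δ = [6.000e-04, 7.200e-04, 4.800e-04]  ψ = [0, 0, 0]  (obs o_3=0)
t=4: δ = [4.800e-05, 1.440e-04, 9.600e-05]  ψ = [2, 1, 0]  (obs o_4=1)
backtrack: best end state = 1; path = [0, 2, 0, 1, 1]

path = [0, 2, 0, 1, 1]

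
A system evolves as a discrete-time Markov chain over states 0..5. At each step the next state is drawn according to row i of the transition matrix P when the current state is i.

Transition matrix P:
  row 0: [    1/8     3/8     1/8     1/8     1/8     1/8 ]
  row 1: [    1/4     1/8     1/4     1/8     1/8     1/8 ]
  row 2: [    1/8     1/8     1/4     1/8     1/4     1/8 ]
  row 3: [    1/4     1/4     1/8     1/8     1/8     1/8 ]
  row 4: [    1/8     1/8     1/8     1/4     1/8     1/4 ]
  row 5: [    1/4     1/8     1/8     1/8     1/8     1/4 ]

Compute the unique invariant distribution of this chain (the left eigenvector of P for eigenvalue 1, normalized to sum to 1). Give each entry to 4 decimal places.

Balance equations π_j = Σ_i π_i·P[i][j]:
  π_0 = 1/8·π_0 + 1/4·π_1 + 1/8·π_2 + 1/4·π_3 + 1/8·π_4 + 1/4·π_5
  π_1 = 3/8·π_0 + 1/8·π_1 + 1/8·π_2 + 1/4·π_3 + 1/8·π_4 + 1/8·π_5
  π_2 = 1/8·π_0 + 1/4·π_1 + 1/4·π_2 + 1/8·π_3 + 1/8·π_4 + 1/8·π_5
  π_3 = 1/8·π_0 + 1/8·π_1 + 1/8·π_2 + 1/8·π_3 + 1/4·π_4 + 1/8·π_5
  π_4 = 1/8·π_0 + 1/8·π_1 + 1/4·π_2 + 1/8·π_3 + 1/8·π_4 + 1/8·π_5
  normalize: π_0 + π_1 + π_2 + π_3 + π_4 + π_5 = 1
Solving the linear system gives exactly π = [2020/10797, 2048/10797, 1835/10797, 1547/10797, 1579/10797, 1768/10797].

π = [0.1871, 0.1897, 0.1700, 0.1433, 0.1462, 0.1637]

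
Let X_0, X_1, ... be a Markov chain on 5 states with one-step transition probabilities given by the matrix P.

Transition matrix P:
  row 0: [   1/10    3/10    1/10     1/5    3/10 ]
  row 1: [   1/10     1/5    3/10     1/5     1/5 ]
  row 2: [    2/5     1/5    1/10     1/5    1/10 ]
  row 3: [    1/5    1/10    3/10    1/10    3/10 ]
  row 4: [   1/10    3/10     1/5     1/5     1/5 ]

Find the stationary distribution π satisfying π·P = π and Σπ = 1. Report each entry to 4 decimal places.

Balance equations π_j = Σ_i π_i·P[i][j]:
  π_0 = 1/10·π_0 + 1/10·π_1 + 2/5·π_2 + 1/5·π_3 + 1/10·π_4
  π_1 = 3/10·π_0 + 1/5·π_1 + 1/5·π_2 + 1/10·π_3 + 3/10·π_4
  π_2 = 1/10·π_0 + 3/10·π_1 + 1/10·π_2 + 3/10·π_3 + 1/5·π_4
  π_3 = 1/5·π_0 + 1/5·π_1 + 1/5·π_2 + 1/10·π_3 + 1/5·π_4
  normalize: π_0 + π_1 + π_2 + π_3 + π_4 = 1
Solving the linear system gives exactly π = [2465/13783, 3050/13783, 2787/13783, 2/11, 425/1969].

π = [0.1788, 0.2213, 0.2022, 0.1818, 0.2158]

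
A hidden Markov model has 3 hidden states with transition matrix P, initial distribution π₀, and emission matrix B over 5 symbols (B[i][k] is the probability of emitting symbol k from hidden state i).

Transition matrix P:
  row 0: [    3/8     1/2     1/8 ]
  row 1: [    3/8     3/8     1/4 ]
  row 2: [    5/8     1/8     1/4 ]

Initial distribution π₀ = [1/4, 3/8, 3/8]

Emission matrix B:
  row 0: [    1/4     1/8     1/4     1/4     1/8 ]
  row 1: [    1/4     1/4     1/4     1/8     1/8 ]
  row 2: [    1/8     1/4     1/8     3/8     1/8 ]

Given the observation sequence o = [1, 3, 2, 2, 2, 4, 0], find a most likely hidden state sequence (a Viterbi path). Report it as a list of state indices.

t=0: δ = [3.125e-02, 9.375e-02, 9.375e-02]  (obs o_0=1)
t=1: δ = [1.465e-02, 4.395e-03, 8.789e-03]  ψ = [2, 1, 1]  (obs o_1=3)
t=2: δ = [1.373e-03, 1.831e-03, 2.747e-04]  ψ = [0, 0, 2]  (obs o_2=2)
t=3: δ = [1.717e-04, 1.717e-04, 5.722e-05]  ψ = [1, 0, 1]  (obs o_3=2)
t=4: δ = [1.609e-05, 2.146e-05, 5.364e-06]  ψ = [0, 0, 1]  (obs o_4=2)
t=5: δ = [1.006e-06, 1.006e-06, 6.706e-07]  ψ = [1, 0, 1]  (obs o_5=4)
t=6: δ = [1.048e-07, 1.257e-07, 3.143e-08]  ψ = [2, 0, 1]  (obs o_6=0)
backtrack: best end state = 1; path = [2, 0, 1, 0, 1, 0, 1]

path = [2, 0, 1, 0, 1, 0, 1]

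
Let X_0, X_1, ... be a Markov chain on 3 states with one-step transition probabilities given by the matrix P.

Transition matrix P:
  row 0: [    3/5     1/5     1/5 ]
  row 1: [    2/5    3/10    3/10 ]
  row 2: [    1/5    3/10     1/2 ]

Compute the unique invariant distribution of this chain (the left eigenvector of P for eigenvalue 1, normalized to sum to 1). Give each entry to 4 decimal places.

Balance equations π_j = Σ_i π_i·P[i][j]:
  π_0 = 3/5·π_0 + 2/5·π_1 + 1/5·π_2
  π_1 = 1/5·π_0 + 3/10·π_1 + 3/10·π_2
  normalize: π_0 + π_1 + π_2 = 1
Solving the linear system gives exactly π = [13/31, 8/31, 10/31].

π = [0.4194, 0.2581, 0.3226]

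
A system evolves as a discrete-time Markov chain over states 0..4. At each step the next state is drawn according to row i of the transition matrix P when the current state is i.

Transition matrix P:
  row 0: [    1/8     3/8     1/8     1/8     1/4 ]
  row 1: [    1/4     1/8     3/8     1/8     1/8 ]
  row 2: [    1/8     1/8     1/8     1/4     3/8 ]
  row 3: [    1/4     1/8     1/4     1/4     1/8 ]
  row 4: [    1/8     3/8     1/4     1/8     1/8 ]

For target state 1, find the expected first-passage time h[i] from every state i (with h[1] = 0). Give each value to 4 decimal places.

h = [3.4528, 0.0000, 4.4695, 4.5684, 3.5658]

First-step conditioning: h[1] = 0; for i ≠ 1, h[i] = 1 + Σ_k P[i][k]·h[k].
  h[0] = 1 + 1/8·h[0] + 1/8·h[2] + 1/8·h[3] + 1/4·h[4]
  h[2] = 1 + 1/8·h[0] + 1/8·h[2] + 1/4·h[3] + 3/8·h[4]
  h[3] = 1 + 1/4·h[0] + 1/4·h[2] + 1/4·h[3] + 1/8·h[4]
  h[4] = 1 + 1/8·h[0] + 1/4·h[2] + 1/8·h[3] + 1/8·h[4]
Solving the 4×4 linear system over states ≠ 1 gives exactly h = [3912/1133, 0, 5064/1133, 5176/1133, 4040/1133] (h[1] = 0 is the target).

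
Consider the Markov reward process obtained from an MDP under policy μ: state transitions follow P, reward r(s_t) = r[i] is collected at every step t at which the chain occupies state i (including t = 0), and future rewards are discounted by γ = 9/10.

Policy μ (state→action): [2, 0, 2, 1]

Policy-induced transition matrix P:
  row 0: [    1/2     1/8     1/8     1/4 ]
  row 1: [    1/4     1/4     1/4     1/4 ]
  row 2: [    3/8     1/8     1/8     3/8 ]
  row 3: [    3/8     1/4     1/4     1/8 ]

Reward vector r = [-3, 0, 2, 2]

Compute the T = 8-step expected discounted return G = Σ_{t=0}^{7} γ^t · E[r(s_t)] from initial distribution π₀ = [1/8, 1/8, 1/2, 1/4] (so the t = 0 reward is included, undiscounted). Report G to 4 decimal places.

t=0: π = [0.1250, 0.1250, 0.5000, 0.2500], E[r] = 1.1250, γ^t·E[r] = 1.125000, running G = 1.125000
t=1: π = [0.3750, 0.1719, 0.1719, 0.2813], E[r] = -0.2188, γ^t·E[r] = -0.196875, running G = 0.928125
t=2: π = [0.4004, 0.1816, 0.1816, 0.2363], E[r] = -0.3652, γ^t·E[r] = -0.295840, running G = 0.632285
t=3: π = [0.4023, 0.1772, 0.1772, 0.2432], E[r] = -0.3662, γ^t·E[r] = -0.266968, running G = 0.365317
t=4: π = [0.4031, 0.1776, 0.1776, 0.2418], E[r] = -0.3708, γ^t·E[r] = -0.243274, running G = 0.122043
t=5: π = [0.4032, 0.1774, 0.1774, 0.2420], E[r] = -0.3708, γ^t·E[r] = -0.218965, running G = -0.096922
t=6: π = [0.4032, 0.1774, 0.1774, 0.2419], E[r] = -0.3710, γ^t·E[r] = -0.197144, running G = -0.294066
t=7: π = [0.4032, 0.1774, 0.1774, 0.2419], E[r] = -0.3710, γ^t·E[r] = -0.177430, running G = -0.471497

G = -0.4715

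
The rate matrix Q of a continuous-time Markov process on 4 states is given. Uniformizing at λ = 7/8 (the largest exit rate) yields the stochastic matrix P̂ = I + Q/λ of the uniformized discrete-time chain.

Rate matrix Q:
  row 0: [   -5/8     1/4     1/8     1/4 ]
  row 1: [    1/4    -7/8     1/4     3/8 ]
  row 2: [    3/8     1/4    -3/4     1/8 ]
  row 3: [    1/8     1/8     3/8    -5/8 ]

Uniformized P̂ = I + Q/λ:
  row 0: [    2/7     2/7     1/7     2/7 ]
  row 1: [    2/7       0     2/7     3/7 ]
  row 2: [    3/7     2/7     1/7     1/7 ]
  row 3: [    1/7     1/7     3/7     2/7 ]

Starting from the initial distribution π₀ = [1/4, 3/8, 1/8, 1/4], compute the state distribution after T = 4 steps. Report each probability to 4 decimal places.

π = [0.2814, 0.1916, 0.2494, 0.2775]

t=0: π = [0.2500, 0.3750, 0.1250, 0.2500]
t=1: π = [0.2679, 0.1429, 0.2679, 0.3214]
t=2: π = [0.2781, 0.1990, 0.2551, 0.2679]
t=3: π = [0.2839, 0.1906, 0.2478, 0.2777]
t=4: π = [0.2814, 0.1916, 0.2494, 0.2775]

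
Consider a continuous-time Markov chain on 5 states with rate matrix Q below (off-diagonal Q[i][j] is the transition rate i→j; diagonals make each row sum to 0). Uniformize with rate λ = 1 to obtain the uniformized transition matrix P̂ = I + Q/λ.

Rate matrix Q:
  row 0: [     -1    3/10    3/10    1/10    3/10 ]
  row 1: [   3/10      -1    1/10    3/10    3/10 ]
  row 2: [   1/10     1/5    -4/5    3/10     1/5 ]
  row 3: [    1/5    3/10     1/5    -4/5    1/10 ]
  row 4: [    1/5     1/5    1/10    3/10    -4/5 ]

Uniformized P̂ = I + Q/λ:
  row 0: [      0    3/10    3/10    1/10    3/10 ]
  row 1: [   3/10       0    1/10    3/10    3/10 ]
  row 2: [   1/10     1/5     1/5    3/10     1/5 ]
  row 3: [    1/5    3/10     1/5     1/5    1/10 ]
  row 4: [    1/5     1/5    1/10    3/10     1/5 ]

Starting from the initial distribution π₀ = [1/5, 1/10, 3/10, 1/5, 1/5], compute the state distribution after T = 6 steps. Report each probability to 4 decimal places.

π = [0.1688, 0.2008, 0.1755, 0.2421, 0.2128]

t=0: π = [0.2000, 0.1000, 0.3000, 0.2000, 0.2000]
t=1: π = [0.1400, 0.2200, 0.1900, 0.2400, 0.2100]
t=2: π = [0.1750, 0.1940, 0.1710, 0.2480, 0.2120]
t=3: π = [0.1673, 0.2035, 0.1769, 0.2402, 0.2121]
t=4: π = [0.1692, 0.2001, 0.1752, 0.2425, 0.2131]
t=5: π = [0.1686, 0.2012, 0.1756, 0.2419, 0.2127]
t=6: π = [0.1688, 0.2008, 0.1755, 0.2421, 0.2128]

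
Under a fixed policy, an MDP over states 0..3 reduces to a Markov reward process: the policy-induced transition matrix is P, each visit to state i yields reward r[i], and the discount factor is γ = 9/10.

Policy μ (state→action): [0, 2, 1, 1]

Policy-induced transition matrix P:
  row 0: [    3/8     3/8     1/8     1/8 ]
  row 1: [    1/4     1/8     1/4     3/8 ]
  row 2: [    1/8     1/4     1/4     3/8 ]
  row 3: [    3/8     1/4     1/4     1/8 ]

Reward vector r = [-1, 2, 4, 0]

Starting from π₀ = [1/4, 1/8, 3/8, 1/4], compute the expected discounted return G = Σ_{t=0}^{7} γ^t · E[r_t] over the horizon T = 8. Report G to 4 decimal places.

t=0: π = [0.2500, 0.1250, 0.3750, 0.2500], E[r] = 1.5000, γ^t·E[r] = 1.500000, running G = 1.500000
t=1: π = [0.2656, 0.2656, 0.2188, 0.2500], E[r] = 1.1406, γ^t·E[r] = 1.026563, running G = 2.526563
t=2: π = [0.2871, 0.2500, 0.2168, 0.2461], E[r] = 1.0801, γ^t·E[r] = 0.874863, running G = 3.401426
t=3: π = [0.2896, 0.2546, 0.2141, 0.2417], E[r] = 1.0762, γ^t·E[r] = 0.784529, running G = 4.185955
t=4: π = [0.2896, 0.2544, 0.2138, 0.2422], E[r] = 1.0743, γ^t·E[r] = 0.704855, running G = 4.890810
t=5: π = [0.2898, 0.2544, 0.2138, 0.2420], E[r] = 1.0742, γ^t·E[r] = 0.634331, running G = 5.525141
t=6: π = [0.2898, 0.2544, 0.2138, 0.2421], E[r] = 1.0742, γ^t·E[r] = 0.570879, running G = 6.096020
t=7: π = [0.2898, 0.2544, 0.2138, 0.2420], E[r] = 1.0742, γ^t·E[r] = 0.513789, running G = 6.609809

G = 6.6098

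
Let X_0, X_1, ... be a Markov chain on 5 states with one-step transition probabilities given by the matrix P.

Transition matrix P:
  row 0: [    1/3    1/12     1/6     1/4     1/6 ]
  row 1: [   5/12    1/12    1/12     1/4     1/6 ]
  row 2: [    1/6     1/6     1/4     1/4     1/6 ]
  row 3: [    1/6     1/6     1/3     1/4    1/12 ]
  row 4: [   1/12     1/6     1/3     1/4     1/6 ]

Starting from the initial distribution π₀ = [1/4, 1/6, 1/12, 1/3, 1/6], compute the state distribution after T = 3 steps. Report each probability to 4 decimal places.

π = [0.2264, 0.1364, 0.2414, 0.2500, 0.1458]

t=0: π = [0.2500, 0.1667, 0.0833, 0.3333, 0.1667]
t=1: π = [0.2361, 0.1319, 0.2431, 0.2500, 0.1389]
t=2: π = [0.2274, 0.1360, 0.2407, 0.2500, 0.1458]
t=3: π = [0.2264, 0.1364, 0.2414, 0.2500, 0.1458]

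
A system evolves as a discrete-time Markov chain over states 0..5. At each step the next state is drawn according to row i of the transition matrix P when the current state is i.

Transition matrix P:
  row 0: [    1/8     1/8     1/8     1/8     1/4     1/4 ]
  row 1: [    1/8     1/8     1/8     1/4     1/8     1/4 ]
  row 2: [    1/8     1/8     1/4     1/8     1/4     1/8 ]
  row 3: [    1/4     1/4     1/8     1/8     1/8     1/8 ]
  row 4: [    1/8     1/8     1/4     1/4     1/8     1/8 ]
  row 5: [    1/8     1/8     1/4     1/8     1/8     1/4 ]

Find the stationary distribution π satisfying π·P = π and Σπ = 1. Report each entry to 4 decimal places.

π = [0.1455, 0.1455, 0.1931, 0.1641, 0.1673, 0.1844]

Balance equations π_j = Σ_i π_i·P[i][j]:
  π_0 = 1/8·π_0 + 1/8·π_1 + 1/8·π_2 + 1/4·π_3 + 1/8·π_4 + 1/8·π_5
  π_1 = 1/8·π_0 + 1/8·π_1 + 1/8·π_2 + 1/4·π_3 + 1/8·π_4 + 1/8·π_5
  π_2 = 1/8·π_0 + 1/8·π_1 + 1/4·π_2 + 1/8·π_3 + 1/4·π_4 + 1/4·π_5
  π_3 = 1/8·π_0 + 1/4·π_1 + 1/8·π_2 + 1/8·π_3 + 1/4·π_4 + 1/8·π_5
  π_4 = 1/4·π_0 + 1/8·π_1 + 1/4·π_2 + 1/8·π_3 + 1/8·π_4 + 1/8·π_5
  normalize: π_0 + π_1 + π_2 + π_3 + π_4 + π_5 = 1
Solving the linear system gives exactly π = [587/4034, 587/4034, 779/4034, 331/2017, 675/4034, 372/2017].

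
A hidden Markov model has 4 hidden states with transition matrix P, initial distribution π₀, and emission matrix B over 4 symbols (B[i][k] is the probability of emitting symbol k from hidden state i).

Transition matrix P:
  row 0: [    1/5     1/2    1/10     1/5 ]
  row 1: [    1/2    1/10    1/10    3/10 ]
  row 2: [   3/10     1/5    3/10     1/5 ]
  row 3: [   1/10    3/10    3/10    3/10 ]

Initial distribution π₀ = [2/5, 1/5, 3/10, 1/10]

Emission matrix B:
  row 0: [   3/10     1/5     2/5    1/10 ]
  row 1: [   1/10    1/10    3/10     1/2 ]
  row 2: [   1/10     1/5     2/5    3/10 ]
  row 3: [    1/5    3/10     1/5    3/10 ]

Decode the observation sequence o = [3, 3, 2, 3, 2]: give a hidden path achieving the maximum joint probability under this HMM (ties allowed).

t=0: δ = [4.000e-02, 1.000e-01, 9.000e-02, 3.000e-02]  (obs o_0=3)
t=1: δ = [5.000e-03, 1.000e-02, 8.100e-03, 9.000e-03]  ψ = [1, 0, 2, 1]  (obs o_1=3)
t=2: δ = [2.000e-03, 8.100e-04, 1.080e-03, 6.000e-04]  ψ = [1, 3, 3, 1]  (obs o_2=2)
t=3: δ = [4.050e-05, 5.000e-04, 9.720e-05, 1.200e-04]  ψ = [1, 0, 2, 0]  (obs o_3=3)
t=4: δ = [1.000e-04, 1.500e-05, 2.000e-05, 3.000e-05]  ψ = [1, 1, 1, 1]  (obs o_4=2)
backtrack: best end state = 0; path = [0, 1, 0, 1, 0]

path = [0, 1, 0, 1, 0]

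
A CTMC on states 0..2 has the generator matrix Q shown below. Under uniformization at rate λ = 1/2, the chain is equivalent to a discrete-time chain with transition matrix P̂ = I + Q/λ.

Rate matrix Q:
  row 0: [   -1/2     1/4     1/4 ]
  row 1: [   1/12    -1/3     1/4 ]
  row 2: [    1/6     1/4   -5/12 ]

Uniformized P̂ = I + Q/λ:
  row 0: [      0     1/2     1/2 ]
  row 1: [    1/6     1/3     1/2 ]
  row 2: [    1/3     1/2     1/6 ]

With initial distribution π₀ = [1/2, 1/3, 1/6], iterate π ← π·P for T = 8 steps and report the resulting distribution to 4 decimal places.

t=0: π = [0.5000, 0.3333, 0.1667]
t=1: π = [0.1111, 0.4444, 0.4444]
t=2: π = [0.2222, 0.4259, 0.3519]
t=3: π = [0.1883, 0.4290, 0.3827]
t=4: π = [0.1991, 0.4285, 0.3724]
t=5: π = [0.1956, 0.4286, 0.3759]
t=6: π = [0.1967, 0.4286, 0.3747]
t=7: π = [0.1963, 0.4286, 0.3751]
t=8: π = [0.1965, 0.4286, 0.3750]

π = [0.1965, 0.4286, 0.3750]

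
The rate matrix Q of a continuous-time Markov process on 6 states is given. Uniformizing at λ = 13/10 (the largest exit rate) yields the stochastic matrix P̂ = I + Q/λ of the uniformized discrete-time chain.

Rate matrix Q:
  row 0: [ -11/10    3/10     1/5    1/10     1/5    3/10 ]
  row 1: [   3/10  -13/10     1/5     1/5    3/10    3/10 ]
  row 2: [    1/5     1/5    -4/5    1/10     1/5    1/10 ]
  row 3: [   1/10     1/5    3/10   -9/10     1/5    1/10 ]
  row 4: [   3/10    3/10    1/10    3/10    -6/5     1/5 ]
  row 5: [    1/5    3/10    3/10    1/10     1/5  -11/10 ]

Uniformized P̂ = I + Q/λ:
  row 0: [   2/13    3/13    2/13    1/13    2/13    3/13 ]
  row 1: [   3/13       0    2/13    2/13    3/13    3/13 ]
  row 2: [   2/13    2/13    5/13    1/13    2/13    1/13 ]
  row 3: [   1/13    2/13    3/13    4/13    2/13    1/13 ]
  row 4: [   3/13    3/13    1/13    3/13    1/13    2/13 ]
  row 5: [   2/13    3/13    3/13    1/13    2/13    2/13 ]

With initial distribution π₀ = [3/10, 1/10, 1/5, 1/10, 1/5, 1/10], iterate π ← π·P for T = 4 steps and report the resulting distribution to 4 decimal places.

t=0: π = [0.3000, 0.1000, 0.2000, 0.1000, 0.2000, 0.1000]
t=1: π = [0.1692, 0.1846, 0.2000, 0.1385, 0.1462, 0.1615]
t=2: π = [0.1686, 0.1621, 0.2118, 0.1456, 0.1568, 0.1550]
t=3: π = [0.1672, 0.1659, 0.2138, 0.1471, 0.1543, 0.1518]
t=4: π = [0.1672, 0.1647, 0.2143, 0.1474, 0.1547, 0.1517]

π = [0.1672, 0.1647, 0.2143, 0.1474, 0.1547, 0.1517]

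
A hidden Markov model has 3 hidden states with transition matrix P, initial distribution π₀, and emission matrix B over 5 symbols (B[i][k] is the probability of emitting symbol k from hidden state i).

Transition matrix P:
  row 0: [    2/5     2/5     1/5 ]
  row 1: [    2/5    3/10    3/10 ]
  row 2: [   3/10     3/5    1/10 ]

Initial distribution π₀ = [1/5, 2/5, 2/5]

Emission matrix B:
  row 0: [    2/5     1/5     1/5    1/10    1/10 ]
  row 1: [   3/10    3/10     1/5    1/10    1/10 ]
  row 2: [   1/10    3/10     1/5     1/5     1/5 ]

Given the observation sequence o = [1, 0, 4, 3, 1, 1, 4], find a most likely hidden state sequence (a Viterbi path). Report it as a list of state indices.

t=0: δ = [4.000e-02, 1.200e-01, 1.200e-01]  (obs o_0=1)
t=1: δ = [1.920e-02, 2.160e-02, 3.600e-03]  ψ = [1, 2, 1]  (obs o_1=0)
t=2: δ = [8.640e-04, 7.680e-04, 1.296e-03]  ψ = [1, 0, 1]  (obs o_2=4)
t=3: δ = [3.888e-05, 7.776e-05, 4.608e-05]  ψ = [2, 2, 1]  (obs o_3=3)
t=4: δ = [6.221e-06, 8.294e-06, 6.998e-06]  ψ = [1, 2, 1]  (obs o_4=1)
t=5: δ = [6.636e-07, 1.260e-06, 7.465e-07]  ψ = [1, 2, 1]  (obs o_5=1)
t=6: δ = [5.039e-08, 4.479e-08, 7.558e-08]  ψ = [1, 2, 1]  (obs o_6=4)
backtrack: best end state = 2; path = [2, 1, 2, 1, 2, 1, 2]

path = [2, 1, 2, 1, 2, 1, 2]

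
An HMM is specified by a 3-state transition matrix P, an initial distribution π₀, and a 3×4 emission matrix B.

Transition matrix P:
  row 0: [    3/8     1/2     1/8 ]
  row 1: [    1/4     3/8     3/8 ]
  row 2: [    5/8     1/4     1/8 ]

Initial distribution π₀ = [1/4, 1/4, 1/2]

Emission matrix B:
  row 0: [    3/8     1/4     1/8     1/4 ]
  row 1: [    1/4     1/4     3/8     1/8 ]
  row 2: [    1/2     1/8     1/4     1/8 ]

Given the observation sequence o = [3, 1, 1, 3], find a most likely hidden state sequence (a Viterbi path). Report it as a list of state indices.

path = [2, 0, 0, 0]

t=0: δ = [6.250e-02, 3.125e-02, 6.250e-02]  (obs o_0=3)
t=1: δ = [9.766e-03, 7.812e-03, 1.465e-03]  ψ = [2, 0, 1]  (obs o_1=1)
t=2: δ = [9.155e-04, 1.221e-03, 3.662e-04]  ψ = [0, 0, 1]  (obs o_2=1)
t=3: δ = [8.583e-05, 5.722e-05, 5.722e-05]  ψ = [0, 0, 1]  (obs o_3=3)
backtrack: best end state = 0; path = [2, 0, 0, 0]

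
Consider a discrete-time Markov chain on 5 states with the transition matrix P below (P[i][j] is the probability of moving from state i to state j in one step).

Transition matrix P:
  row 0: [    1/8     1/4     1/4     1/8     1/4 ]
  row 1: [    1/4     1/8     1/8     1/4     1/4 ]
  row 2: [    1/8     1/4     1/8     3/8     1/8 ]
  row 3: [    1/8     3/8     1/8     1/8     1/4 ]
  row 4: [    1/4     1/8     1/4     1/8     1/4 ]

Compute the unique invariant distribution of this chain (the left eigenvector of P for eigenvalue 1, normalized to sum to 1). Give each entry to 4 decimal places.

π = [0.1808, 0.2187, 0.1761, 0.1964, 0.2280]

Balance equations π_j = Σ_i π_i·P[i][j]:
  π_0 = 1/8·π_0 + 1/4·π_1 + 1/8·π_2 + 1/8·π_3 + 1/4·π_4
  π_1 = 1/4·π_0 + 1/8·π_1 + 1/4·π_2 + 3/8·π_3 + 1/8·π_4
  π_2 = 1/4·π_0 + 1/8·π_1 + 1/8·π_2 + 1/8·π_3 + 1/4·π_4
  π_3 = 1/8·π_0 + 1/4·π_1 + 3/8·π_2 + 1/8·π_3 + 1/8·π_4
  normalize: π_0 + π_1 + π_2 + π_3 + π_4 = 1
Solving the linear system gives exactly π = [955/5281, 1155/5281, 930/5281, 1037/5281, 1204/5281].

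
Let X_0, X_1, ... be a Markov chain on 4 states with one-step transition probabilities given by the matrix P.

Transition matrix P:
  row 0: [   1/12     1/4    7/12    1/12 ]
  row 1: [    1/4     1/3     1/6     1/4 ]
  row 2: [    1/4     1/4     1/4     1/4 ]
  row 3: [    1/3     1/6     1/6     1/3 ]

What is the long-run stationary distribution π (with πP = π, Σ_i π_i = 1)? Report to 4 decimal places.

Balance equations π_j = Σ_i π_i·P[i][j]:
  π_0 = 1/12·π_0 + 1/4·π_1 + 1/4·π_2 + 1/3·π_3
  π_1 = 1/4·π_0 + 1/3·π_1 + 1/4·π_2 + 1/6·π_3
  π_2 = 7/12·π_0 + 1/6·π_1 + 1/4·π_2 + 1/6·π_3
  normalize: π_0 + π_1 + π_2 + π_3 = 1
Solving the linear system gives exactly π = [3/13, 36/143, 41/143, 3/13].

π = [0.2308, 0.2517, 0.2867, 0.2308]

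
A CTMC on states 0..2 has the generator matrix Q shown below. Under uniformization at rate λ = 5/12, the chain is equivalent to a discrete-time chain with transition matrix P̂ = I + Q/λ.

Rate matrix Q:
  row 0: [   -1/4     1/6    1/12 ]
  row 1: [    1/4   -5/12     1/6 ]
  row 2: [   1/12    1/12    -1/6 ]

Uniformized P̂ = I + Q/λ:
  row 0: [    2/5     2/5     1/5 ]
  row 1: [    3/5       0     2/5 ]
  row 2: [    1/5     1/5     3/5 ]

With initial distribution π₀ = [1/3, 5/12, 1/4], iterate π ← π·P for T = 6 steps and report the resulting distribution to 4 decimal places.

π = [0.3636, 0.2276, 0.4088]

t=0: π = [0.3333, 0.4167, 0.2500]
t=1: π = [0.4333, 0.1833, 0.3833]
t=2: π = [0.3600, 0.2500, 0.3900]
t=3: π = [0.3720, 0.2220, 0.4060]
t=4: π = [0.3632, 0.2300, 0.4068]
t=5: π = [0.3646, 0.2266, 0.4087]
t=6: π = [0.3636, 0.2276, 0.4088]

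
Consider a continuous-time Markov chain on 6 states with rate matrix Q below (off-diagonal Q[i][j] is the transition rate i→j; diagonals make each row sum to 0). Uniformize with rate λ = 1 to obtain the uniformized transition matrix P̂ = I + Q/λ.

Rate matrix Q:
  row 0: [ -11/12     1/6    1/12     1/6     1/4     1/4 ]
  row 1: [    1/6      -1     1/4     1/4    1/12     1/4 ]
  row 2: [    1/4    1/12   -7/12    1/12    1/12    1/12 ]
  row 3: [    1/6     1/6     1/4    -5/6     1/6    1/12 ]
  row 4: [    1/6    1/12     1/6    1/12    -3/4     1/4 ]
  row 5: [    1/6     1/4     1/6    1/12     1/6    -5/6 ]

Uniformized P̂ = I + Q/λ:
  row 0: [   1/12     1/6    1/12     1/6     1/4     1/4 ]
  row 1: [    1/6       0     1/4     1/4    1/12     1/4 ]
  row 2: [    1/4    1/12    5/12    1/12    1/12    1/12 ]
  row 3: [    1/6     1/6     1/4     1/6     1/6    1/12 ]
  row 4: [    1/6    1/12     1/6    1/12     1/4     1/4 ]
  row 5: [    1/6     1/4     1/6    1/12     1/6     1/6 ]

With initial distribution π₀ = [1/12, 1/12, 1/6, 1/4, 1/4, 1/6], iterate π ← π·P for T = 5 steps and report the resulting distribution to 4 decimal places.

t=0: π = [0.0833, 0.0833, 0.1667, 0.2500, 0.2500, 0.1667]
t=1: π = [0.1736, 0.1319, 0.2292, 0.1250, 0.1736, 0.1667]
t=2: π = [0.1713, 0.1250, 0.2309, 0.1302, 0.1655, 0.1771]
t=3: π = [0.1716, 0.1276, 0.2314, 0.1293, 0.1651, 0.1751]
t=4: π = [0.1716, 0.1270, 0.2316, 0.1297, 0.1648, 0.1753]
t=5: π = [0.1717, 0.1271, 0.2317, 0.1296, 0.1648, 0.1752]

π = [0.1717, 0.1271, 0.2317, 0.1296, 0.1648, 0.1752]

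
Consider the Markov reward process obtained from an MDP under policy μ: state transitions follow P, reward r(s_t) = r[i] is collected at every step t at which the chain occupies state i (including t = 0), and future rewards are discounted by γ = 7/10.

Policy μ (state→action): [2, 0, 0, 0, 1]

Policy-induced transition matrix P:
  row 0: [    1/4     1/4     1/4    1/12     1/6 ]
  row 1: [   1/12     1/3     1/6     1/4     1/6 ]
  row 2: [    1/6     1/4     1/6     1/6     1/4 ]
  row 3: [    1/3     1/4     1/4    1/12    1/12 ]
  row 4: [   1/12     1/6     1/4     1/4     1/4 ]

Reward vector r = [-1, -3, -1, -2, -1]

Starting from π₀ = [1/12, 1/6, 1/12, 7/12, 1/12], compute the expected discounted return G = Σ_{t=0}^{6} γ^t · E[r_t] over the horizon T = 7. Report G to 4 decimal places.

G = -5.3614

t=0: π = [0.0833, 0.1667, 0.0833, 0.5833, 0.0833], E[r] = -1.9167, γ^t·E[r] = -1.916667, running G = -1.916667
t=1: π = [0.2500, 0.2569, 0.2292, 0.1319, 0.1319], E[r] = -1.6458, γ^t·E[r] = -1.152083, running G = -3.068750
t=2: π = [0.1771, 0.2604, 0.2095, 0.1672, 0.1858], E[r] = -1.6881, γ^t·E[r] = -0.827159, running G = -3.895909
t=3: π = [0.1721, 0.2562, 0.2108, 0.1752, 0.1857], E[r] = -1.6876, γ^t·E[r] = -0.578846, running G = -4.474754
t=4: π = [0.1734, 0.2559, 0.2111, 0.1746, 0.1851], E[r] = -1.6863, γ^t·E[r] = -0.404883, running G = -4.879637
t=5: π = [0.1735, 0.2559, 0.2111, 0.1744, 0.1851], E[r] = -1.6862, γ^t·E[r] = -0.283402, running G = -5.163040
t=6: π = [0.1734, 0.2559, 0.2111, 0.1744, 0.1852], E[r] = -1.6862, γ^t·E[r] = -0.198382, running G = -5.361422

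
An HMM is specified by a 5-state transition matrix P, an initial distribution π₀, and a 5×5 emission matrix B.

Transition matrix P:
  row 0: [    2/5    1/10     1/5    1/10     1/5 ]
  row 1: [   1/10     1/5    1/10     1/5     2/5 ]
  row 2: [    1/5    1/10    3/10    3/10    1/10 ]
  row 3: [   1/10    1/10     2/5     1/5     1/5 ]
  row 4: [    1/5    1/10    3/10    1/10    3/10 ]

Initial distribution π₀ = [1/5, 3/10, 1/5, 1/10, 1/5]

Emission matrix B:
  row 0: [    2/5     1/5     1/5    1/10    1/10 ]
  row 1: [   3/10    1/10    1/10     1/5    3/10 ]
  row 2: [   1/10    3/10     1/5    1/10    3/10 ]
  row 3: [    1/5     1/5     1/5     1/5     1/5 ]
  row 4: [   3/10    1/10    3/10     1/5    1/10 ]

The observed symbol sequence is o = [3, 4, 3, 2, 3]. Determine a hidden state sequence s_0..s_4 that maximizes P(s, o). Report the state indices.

path = [1, 1, 4, 4, 4]

t=0: δ = [2.000e-02, 6.000e-02, 2.000e-02, 2.000e-02, 4.000e-02]  (obs o_0=3)
t=1: δ = [8.000e-04, 3.600e-03, 3.600e-03, 2.400e-03, 2.400e-03]  ψ = [0, 1, 4, 1, 1]  (obs o_1=4)
t=2: δ = [7.200e-05, 1.440e-04, 1.080e-04, 2.160e-04, 2.880e-04]  ψ = [2, 1, 2, 2, 1]  (obs o_2=3)
t=3: δ = [1.152e-05, 2.880e-06, 1.728e-05, 8.640e-06, 2.592e-05]  ψ = [4, 1, 3, 3, 4]  (obs o_3=2)
t=4: δ = [5.184e-07, 5.184e-07, 7.776e-07, 1.037e-06, 1.555e-06]  ψ = [4, 4, 4, 2, 4]  (obs o_4=3)
backtrack: best end state = 4; path = [1, 1, 4, 4, 4]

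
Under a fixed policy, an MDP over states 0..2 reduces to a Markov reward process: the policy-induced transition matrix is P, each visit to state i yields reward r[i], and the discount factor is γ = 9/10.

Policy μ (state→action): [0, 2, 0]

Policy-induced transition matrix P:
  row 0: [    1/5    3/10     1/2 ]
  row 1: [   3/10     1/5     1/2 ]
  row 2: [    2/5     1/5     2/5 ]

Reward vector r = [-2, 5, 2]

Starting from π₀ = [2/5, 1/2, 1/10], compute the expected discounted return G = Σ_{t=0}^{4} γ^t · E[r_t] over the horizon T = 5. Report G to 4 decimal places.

G = 6.5006

t=0: π = [0.4000, 0.5000, 0.1000], E[r] = 1.9000, γ^t·E[r] = 1.900000, running G = 1.900000
t=1: π = [0.2700, 0.2400, 0.4900], E[r] = 1.6400, γ^t·E[r] = 1.476000, running G = 3.376000
t=2: π = [0.3220, 0.2270, 0.4510], E[r] = 1.3930, γ^t·E[r] = 1.128330, running G = 4.504330
t=3: π = [0.3129, 0.2322, 0.4549], E[r] = 1.4450, γ^t·E[r] = 1.053405, running G = 5.557735
t=4: π = [0.3142, 0.2313, 0.4545], E[r] = 1.4371, γ^t·E[r] = 0.942862, running G = 6.500597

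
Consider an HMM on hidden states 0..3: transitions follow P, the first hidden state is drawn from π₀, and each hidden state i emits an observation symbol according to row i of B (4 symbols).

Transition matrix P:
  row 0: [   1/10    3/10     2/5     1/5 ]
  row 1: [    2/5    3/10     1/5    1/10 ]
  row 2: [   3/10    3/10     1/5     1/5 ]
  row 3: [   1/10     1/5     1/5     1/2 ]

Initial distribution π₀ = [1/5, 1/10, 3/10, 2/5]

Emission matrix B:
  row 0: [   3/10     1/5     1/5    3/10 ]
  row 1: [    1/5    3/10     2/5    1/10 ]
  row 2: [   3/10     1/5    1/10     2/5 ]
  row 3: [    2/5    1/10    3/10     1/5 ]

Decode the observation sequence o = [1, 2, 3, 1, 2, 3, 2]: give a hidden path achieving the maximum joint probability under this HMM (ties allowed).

path = [2, 1, 0, 1, 1, 0, 1]

t=0: δ = [4.000e-02, 3.000e-02, 6.000e-02, 4.000e-02]  (obs o_0=1)
t=1: δ = [3.600e-03, 7.200e-03, 1.600e-03, 6.000e-03]  ψ = [2, 2, 0, 3]  (obs o_1=2)
t=2: δ = [8.640e-04, 2.160e-04, 5.760e-04, 6.000e-04]  ψ = [1, 1, 0, 3]  (obs o_2=3)
t=3: δ = [3.456e-05, 7.776e-05, 6.912e-05, 3.000e-05]  ψ = [2, 0, 0, 3]  (obs o_3=1)
t=4: δ = [6.221e-06, 9.331e-06, 1.555e-06, 4.500e-06]  ψ = [1, 1, 1, 3]  (obs o_4=2)
t=5: δ = [1.120e-06, 2.799e-07, 9.953e-07, 4.500e-07]  ψ = [1, 1, 0, 3]  (obs o_5=3)
t=6: δ = [5.972e-08, 1.344e-07, 4.479e-08, 6.750e-08]  ψ = [2, 0, 0, 3]  (obs o_6=2)
backtrack: best end state = 1; path = [2, 1, 0, 1, 1, 0, 1]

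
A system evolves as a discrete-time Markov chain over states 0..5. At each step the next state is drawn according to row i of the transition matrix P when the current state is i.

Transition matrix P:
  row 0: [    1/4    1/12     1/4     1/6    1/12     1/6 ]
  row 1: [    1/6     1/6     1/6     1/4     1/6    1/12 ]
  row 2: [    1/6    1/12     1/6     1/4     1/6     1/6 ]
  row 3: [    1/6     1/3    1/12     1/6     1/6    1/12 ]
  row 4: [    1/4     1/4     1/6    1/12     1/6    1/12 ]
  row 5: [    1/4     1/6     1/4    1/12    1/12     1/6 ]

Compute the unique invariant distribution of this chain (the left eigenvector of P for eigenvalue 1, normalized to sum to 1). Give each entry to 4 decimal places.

π = [0.2059, 0.1751, 0.1798, 0.1742, 0.1390, 0.1260]

Balance equations π_j = Σ_i π_i·P[i][j]:
  π_0 = 1/4·π_0 + 1/6·π_1 + 1/6·π_2 + 1/6·π_3 + 1/4·π_4 + 1/4·π_5
  π_1 = 1/12·π_0 + 1/6·π_1 + 1/12·π_2 + 1/3·π_3 + 1/4·π_4 + 1/6·π_5
  π_2 = 1/4·π_0 + 1/6·π_1 + 1/6·π_2 + 1/12·π_3 + 1/6·π_4 + 1/4·π_5
  π_3 = 1/6·π_0 + 1/4·π_1 + 1/4·π_2 + 1/6·π_3 + 1/12·π_4 + 1/12·π_5
  π_4 = 1/12·π_0 + 1/6·π_1 + 1/6·π_2 + 1/6·π_3 + 1/6·π_4 + 1/12·π_5
  normalize: π_0 + π_1 + π_2 + π_3 + π_4 + π_5 = 1
Solving the linear system gives exactly π = [46203/224387, 39298/224387, 40347/224387, 39080/224387, 31192/224387, 28267/224387].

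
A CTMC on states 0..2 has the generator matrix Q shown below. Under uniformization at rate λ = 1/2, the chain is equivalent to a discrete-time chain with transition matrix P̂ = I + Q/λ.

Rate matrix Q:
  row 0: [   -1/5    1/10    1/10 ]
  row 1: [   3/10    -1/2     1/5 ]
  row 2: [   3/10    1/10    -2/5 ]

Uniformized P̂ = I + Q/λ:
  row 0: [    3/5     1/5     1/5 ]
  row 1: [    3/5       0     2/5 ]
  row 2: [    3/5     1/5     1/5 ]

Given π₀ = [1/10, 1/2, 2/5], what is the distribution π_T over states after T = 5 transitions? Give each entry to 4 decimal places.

t=0: π = [0.1000, 0.5000, 0.4000]
t=1: π = [0.6000, 0.1000, 0.3000]
t=2: π = [0.6000, 0.1800, 0.2200]
t=3: π = [0.6000, 0.1640, 0.2360]
t=4: π = [0.6000, 0.1672, 0.2328]
t=5: π = [0.6000, 0.1666, 0.2334]

π = [0.6000, 0.1666, 0.2334]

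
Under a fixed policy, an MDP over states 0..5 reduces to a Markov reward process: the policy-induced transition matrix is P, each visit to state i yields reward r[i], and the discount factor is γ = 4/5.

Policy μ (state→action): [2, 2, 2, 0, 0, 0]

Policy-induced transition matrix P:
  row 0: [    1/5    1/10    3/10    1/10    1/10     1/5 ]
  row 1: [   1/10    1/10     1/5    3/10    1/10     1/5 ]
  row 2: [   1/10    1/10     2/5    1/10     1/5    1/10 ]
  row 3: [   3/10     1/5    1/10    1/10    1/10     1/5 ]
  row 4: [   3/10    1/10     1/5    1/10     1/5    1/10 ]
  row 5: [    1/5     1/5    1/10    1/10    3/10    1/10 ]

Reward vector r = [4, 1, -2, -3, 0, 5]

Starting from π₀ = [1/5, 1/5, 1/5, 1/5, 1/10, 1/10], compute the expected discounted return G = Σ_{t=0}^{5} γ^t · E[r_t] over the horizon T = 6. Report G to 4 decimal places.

G = 2.6069

t=0: π = [0.2000, 0.2000, 0.2000, 0.2000, 0.1000, 0.1000], E[r] = 0.5000, γ^t·E[r] = 0.500000, running G = 0.500000
t=1: π = [0.1900, 0.1300, 0.2300, 0.1400, 0.1500, 0.1600], E[r] = 0.8100, γ^t·E[r] = 0.648000, running G = 1.148000
t=2: π = [0.1930, 0.1300, 0.2350, 0.1260, 0.1700, 0.1460], E[r] = 0.7840, γ^t·E[r] = 0.501760, running G = 1.649760
t=3: π = [0.1931, 0.1272, 0.2391, 0.1260, 0.1697, 0.1449], E[r] = 0.7679, γ^t·E[r] = 0.393165, running G = 2.042925
t=4: π = [0.1929, 0.1271, 0.2400, 0.1254, 0.1699, 0.1446], E[r] = 0.7656, γ^t·E[r] = 0.313590, running G = 2.356515
t=5: π = [0.1928, 0.1270, 0.2403, 0.1254, 0.1699, 0.1445], E[r] = 0.7642, γ^t·E[r] = 0.250402, running G = 2.606916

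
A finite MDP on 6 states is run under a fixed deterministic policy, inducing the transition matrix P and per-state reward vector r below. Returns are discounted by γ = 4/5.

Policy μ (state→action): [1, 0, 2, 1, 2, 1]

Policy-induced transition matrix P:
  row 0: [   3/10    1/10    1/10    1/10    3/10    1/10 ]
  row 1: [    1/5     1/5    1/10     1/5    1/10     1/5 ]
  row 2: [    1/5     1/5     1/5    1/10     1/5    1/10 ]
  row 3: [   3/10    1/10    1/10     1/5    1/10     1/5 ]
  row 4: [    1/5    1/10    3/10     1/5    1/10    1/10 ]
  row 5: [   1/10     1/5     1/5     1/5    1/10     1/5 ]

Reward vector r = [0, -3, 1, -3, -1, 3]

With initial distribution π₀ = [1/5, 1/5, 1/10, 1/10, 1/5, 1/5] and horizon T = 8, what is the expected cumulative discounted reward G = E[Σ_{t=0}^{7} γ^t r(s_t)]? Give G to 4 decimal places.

t=0: π = [0.2000, 0.2000, 0.1000, 0.1000, 0.2000, 0.2000], E[r] = -0.4000, γ^t·E[r] = -0.400000, running G = -0.400000
t=1: π = [0.2100, 0.1500, 0.1700, 0.1700, 0.1500, 0.1500], E[r] = -0.4900, γ^t·E[r] = -0.392000, running G = -0.792000
t=2: π = [0.2230, 0.1470, 0.1620, 0.1620, 0.1590, 0.1470], E[r] = -0.4830, γ^t·E[r] = -0.309120, running G = -1.101120
t=3: π = [0.2238, 0.1456, 0.1627, 0.1615, 0.1608, 0.1456], E[r] = -0.4826, γ^t·E[r] = -0.247091, running G = -1.348211
t=4: π = [0.2240, 0.1454, 0.1630, 0.1614, 0.1610, 0.1453], E[r] = -0.4825, γ^t·E[r] = -0.197612, running G = -1.545823
t=5: π = [0.2240, 0.1454, 0.1630, 0.1613, 0.1611, 0.1452], E[r] = -0.4825, γ^t·E[r] = -0.158094, running G = -1.703917
t=6: π = [0.2240, 0.1454, 0.1630, 0.1613, 0.1611, 0.1452], E[r] = -0.4825, γ^t·E[r] = -0.126477, running G = -1.830393
t=7: π = [0.2240, 0.1454, 0.1630, 0.1613, 0.1611, 0.1452], E[r] = -0.4825, γ^t·E[r] = -0.101181, running G = -1.931575

G = -1.9316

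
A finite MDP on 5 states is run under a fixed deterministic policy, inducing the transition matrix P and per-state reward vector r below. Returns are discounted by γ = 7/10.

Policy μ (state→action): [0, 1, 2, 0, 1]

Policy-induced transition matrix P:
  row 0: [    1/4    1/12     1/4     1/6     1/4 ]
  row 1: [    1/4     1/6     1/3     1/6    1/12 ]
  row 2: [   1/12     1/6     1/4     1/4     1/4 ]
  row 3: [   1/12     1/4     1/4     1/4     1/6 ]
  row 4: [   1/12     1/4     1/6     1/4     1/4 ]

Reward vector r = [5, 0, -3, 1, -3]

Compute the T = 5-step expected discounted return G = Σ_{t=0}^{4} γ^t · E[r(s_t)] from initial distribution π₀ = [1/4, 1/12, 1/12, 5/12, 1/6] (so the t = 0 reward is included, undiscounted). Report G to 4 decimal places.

G = 0.1620

t=0: π = [0.2500, 0.0833, 0.0833, 0.4167, 0.1667], E[r] = 0.9167, γ^t·E[r] = 0.916667, running G = 0.916667
t=1: π = [0.1389, 0.1944, 0.2431, 0.2222, 0.2014], E[r] = -0.4167, γ^t·E[r] = -0.291667, running G = 0.625000
t=2: π = [0.1389, 0.1904, 0.2494, 0.2222, 0.1991], E[r] = -0.4288, γ^t·E[r] = -0.210122, running G = 0.414878
t=3: π = [0.1382, 0.1902, 0.2493, 0.2226, 0.1997], E[r] = -0.4334, γ^t·E[r] = -0.148673, running G = 0.266205
t=4: π = [0.1381, 0.1903, 0.2492, 0.2226, 0.1998], E[r] = -0.4339, γ^t·E[r] = -0.104178, running G = 0.162027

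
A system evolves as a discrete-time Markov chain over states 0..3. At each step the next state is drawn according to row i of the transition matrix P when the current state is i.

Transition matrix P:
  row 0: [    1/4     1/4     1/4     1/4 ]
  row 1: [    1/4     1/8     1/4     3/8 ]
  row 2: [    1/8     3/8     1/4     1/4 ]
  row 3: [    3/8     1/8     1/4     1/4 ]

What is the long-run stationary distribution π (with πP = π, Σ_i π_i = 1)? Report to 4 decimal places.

Balance equations π_j = Σ_i π_i·P[i][j]:
  π_0 = 1/4·π_0 + 1/4·π_1 + 1/8·π_2 + 3/8·π_3
  π_1 = 1/4·π_0 + 1/8·π_1 + 3/8·π_2 + 1/8·π_3
  π_2 = 1/4·π_0 + 1/4·π_1 + 1/4·π_2 + 1/4·π_3
  normalize: π_0 + π_1 + π_2 + π_3 = 1
Solving the linear system gives exactly π = [37/146, 16/73, 1/4, 81/292].

π = [0.2534, 0.2192, 0.2500, 0.2774]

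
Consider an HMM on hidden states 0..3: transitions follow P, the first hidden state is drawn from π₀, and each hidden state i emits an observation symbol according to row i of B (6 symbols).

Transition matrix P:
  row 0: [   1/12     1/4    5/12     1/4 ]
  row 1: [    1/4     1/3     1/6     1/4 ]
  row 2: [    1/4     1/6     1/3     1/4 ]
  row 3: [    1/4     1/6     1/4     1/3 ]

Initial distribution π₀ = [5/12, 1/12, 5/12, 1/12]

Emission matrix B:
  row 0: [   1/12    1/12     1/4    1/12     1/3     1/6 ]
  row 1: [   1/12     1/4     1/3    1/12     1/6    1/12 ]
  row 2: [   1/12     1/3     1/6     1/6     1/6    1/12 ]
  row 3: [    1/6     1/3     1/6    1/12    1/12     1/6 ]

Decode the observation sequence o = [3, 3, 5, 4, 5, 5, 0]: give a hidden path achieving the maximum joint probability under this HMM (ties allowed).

t=0: δ = [3.472e-02, 6.944e-03, 6.944e-02, 6.944e-03]  (obs o_0=3)
t=1: δ = [1.447e-03, 9.645e-04, 3.858e-03, 1.447e-03]  ψ = [2, 2, 2, 2]  (obs o_1=3)
t=2: δ = [1.608e-04, 5.358e-05, 1.072e-04, 1.608e-04]  ψ = [2, 2, 2, 2]  (obs o_2=5)
t=3: δ = [1.340e-05, 6.698e-06, 1.116e-05, 4.465e-06]  ψ = [3, 0, 0, 3]  (obs o_3=4)
t=4: δ = [4.651e-07, 2.791e-07, 4.651e-07, 5.582e-07]  ψ = [2, 0, 0, 0]  (obs o_4=5)
t=5: δ = [2.326e-08, 9.690e-09, 1.615e-08, 3.101e-08]  ψ = [3, 0, 0, 3]  (obs o_5=5)
t=6: δ = [6.460e-10, 4.845e-10, 8.075e-10, 1.723e-09]  ψ = [3, 0, 0, 3]  (obs o_6=0)
backtrack: best end state = 3; path = [2, 2, 3, 0, 3, 3, 3]

path = [2, 2, 3, 0, 3, 3, 3]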